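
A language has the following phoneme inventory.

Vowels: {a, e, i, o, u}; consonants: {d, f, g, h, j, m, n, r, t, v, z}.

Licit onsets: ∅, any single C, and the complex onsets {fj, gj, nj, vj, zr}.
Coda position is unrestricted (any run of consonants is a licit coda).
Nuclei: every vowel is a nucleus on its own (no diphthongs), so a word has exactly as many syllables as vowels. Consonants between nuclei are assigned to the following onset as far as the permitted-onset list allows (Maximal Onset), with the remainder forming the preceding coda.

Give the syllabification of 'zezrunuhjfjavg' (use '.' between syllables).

Vowels present: e, u, u, a; each is a nucleus, giving 4 syllables.
V1 /e/ – V2 /u/: /zr/ — entire cluster is a permitted onset → onset /zr/, coda ∅.
V2 /u/ – V3 /u/: /n/ is a single consonant, so it becomes the next onset.
V3 /u/ – V4 /a/: /hjfj/ splits as /hj/ + /fj/ (/fj/ is the longest suffix that is a licit onset).

ze.zru.nuhj.fjavg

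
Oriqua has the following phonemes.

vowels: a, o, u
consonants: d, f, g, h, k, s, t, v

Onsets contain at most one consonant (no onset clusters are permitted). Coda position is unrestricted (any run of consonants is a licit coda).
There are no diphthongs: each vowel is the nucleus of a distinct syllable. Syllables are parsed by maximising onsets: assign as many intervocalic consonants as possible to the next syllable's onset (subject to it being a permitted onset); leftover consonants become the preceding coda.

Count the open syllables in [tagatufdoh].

2

Vowels present: a, a, u, o; each is a nucleus, giving 4 syllables.
σ1/σ2 boundary: /g/ is a single consonant, so it becomes the next onset.
σ2/σ3 boundary: just /t/ — single C goes to the following onset.
σ3/σ4 boundary: /fd/; trying suffixes from longest down, /d/ is the first permitted one, so coda /f/ | onset /d/.
So the parse is ta.ga.tuf.doh.
Classifying each syllable: /ta/ (open), /ga/ (open), /tuf/ (closed), /doh/ (closed).
Open syllables: 2.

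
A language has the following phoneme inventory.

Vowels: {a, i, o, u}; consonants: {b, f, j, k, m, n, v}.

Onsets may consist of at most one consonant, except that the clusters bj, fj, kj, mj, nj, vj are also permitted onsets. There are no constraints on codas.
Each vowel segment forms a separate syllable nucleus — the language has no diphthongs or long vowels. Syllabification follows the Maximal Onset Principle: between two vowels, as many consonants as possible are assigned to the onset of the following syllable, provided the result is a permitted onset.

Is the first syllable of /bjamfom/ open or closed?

closed

Vowels present: a, o; each is a nucleus, giving 2 syllables.
Between /a/ (V1) and /o/ (V2): cluster /mf/ — the longest permitted-onset suffix is /f/; onset = /f/, preceding coda = /m/.
So the parse is bjam.fom.
Syllable 1 is /bjam/ with coda /m/, so it is closed.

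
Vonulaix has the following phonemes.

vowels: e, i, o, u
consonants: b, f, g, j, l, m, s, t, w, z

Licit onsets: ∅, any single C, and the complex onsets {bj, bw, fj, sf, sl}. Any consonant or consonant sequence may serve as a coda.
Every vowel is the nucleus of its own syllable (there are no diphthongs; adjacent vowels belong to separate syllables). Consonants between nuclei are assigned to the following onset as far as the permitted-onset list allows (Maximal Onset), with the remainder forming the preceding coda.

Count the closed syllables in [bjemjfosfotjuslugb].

The vowels are e, o, o, u, u — 5 nuclei, so 5 syllables.
Between /e/ (V1) and /o/ (V2): /mjf/ splits as /mj/ + /f/ (/f/ is the longest suffix that is a licit onset).
Between /o/ (V2) and /o/ (V3): /sf/ — entire cluster is a permitted onset → onset /sf/, coda ∅.
Between /o/ (V3) and /u/ (V4): /tj/ — longest licit onset from the right is /j/, leaving /t/ as coda.
Between /u/ (V4) and /u/ (V5): /sl/ — entire cluster is a permitted onset → onset /sl/, coda ∅.
So the parse is bjemj.fo.sfot.ju.slugb.
Classifying each syllable: /bjemj/ (closed), /fo/ (open), /sfot/ (closed), /ju/ (open), /slugb/ (closed).
Closed syllables: 3.

3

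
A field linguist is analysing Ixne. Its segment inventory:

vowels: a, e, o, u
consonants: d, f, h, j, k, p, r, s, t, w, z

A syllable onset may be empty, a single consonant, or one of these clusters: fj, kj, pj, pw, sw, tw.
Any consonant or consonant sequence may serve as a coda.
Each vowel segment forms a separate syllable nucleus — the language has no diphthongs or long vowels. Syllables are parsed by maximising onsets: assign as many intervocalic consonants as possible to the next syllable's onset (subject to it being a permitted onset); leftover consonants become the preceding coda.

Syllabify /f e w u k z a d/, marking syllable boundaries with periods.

Nuclei (vowels): e, u, a → 3 syllables.
/e…u/ gap (V1→V2): /w/ → onset of the next syllable (single consonants are always licit onsets).
/u…a/ gap (V2→V3): cluster /kz/ — the longest permitted-onset suffix is /z/; onset = /z/, preceding coda = /k/.

fe.wuk.zad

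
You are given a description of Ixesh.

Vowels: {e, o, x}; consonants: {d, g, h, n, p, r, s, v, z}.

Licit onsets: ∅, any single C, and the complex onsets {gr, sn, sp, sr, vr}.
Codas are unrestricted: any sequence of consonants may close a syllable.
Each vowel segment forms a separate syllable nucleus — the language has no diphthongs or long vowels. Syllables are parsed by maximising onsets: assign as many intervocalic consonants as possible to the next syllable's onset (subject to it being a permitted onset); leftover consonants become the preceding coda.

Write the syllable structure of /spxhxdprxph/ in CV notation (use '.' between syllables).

The vowels are x, x, x — 3 nuclei, so 3 syllables.
σ1/σ2 boundary: just /h/ — single C goes to the following onset.
σ2/σ3 boundary: cluster /dpr/ — the longest permitted-onset suffix is /r/; onset = /r/, preceding coda = /dp/.
Syllabification: spx.hxdp.rxph.
Mapping each syllable to C/V: /spx/ → CCV, /hxdp/ → CVCC, /rxph/ → CVCC.

CCV.CVCC.CVCC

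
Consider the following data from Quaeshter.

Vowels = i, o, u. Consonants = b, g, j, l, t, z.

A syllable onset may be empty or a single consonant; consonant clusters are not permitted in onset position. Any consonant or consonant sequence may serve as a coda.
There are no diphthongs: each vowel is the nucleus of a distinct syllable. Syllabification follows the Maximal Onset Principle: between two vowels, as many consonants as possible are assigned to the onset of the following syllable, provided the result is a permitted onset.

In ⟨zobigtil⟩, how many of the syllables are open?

1

Nuclei (vowels): o, i, i → 3 syllables.
/o…i/ gap (V1→V2): /b/ → onset of the next syllable (single consonants are always licit onsets).
/i…i/ gap (V2→V3): /gt/; trying suffixes from longest down, /t/ is the first permitted one, so coda /g/ | onset /t/.
Result: zo.big.til.
Classifying each syllable: /zo/ (open), /big/ (closed), /til/ (closed).
Open syllables: 1.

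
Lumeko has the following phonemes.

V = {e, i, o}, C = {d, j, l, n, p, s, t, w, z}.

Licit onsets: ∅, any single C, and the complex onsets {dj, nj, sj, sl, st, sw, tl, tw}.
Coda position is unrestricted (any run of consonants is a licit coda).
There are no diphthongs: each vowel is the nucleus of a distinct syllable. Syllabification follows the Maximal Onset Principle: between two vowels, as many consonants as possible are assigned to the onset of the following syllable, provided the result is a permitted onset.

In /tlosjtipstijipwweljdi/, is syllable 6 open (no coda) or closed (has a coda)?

The vowels are o, i, i, i, e, i — 6 nuclei, so 6 syllables.
/o…i/ gap (V1→V2): cluster /sjt/ — the longest permitted-onset suffix is /t/; onset = /t/, preceding coda = /sj/.
/i…i/ gap (V2→V3): cluster /pst/ — the longest permitted-onset suffix is /st/; onset = /st/, preceding coda = /p/.
/i…i/ gap (V3→V4): /j/ is a single consonant, so it becomes the next onset.
/i…e/ gap (V4→V5): /pww/; trying suffixes from longest down, /w/ is the first permitted one, so coda /pw/ | onset /w/.
/e…i/ gap (V5→V6): /ljd/ — longest licit onset from the right is /d/, leaving /lj/ as coda.
So the parse is tlosj.tip.sti.jipw.welj.di.
Syllable 6 is /di/; it ends in its nucleus with no coda, so it is open.

open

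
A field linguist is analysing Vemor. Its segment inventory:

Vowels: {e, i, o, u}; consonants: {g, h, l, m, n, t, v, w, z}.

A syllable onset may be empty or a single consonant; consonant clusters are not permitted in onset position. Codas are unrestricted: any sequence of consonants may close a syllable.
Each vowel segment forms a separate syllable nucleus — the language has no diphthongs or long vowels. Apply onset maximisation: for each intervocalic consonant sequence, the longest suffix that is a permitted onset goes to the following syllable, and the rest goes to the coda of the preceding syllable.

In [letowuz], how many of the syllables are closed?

Vowels present: e, o, u; each is a nucleus, giving 3 syllables.
σ1/σ2 boundary: just /t/ — single C goes to the following onset.
σ2/σ3 boundary: just /w/ — single C goes to the following onset.
Putting it together: le.to.wuz.
Classifying each syllable: /le/ (open), /to/ (open), /wuz/ (closed).
Closed syllables: 1.

1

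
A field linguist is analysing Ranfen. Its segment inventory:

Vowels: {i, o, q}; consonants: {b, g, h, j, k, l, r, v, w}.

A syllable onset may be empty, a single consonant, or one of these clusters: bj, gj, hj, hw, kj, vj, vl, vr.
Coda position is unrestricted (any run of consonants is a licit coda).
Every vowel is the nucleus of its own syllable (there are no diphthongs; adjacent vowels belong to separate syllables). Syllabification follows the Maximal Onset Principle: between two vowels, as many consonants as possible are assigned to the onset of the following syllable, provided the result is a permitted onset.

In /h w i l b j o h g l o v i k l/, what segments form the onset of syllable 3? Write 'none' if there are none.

Vowels present: i, o, o, i; each is a nucleus, giving 4 syllables.
/i…o/ gap (V1→V2): /lbj/ — longest licit onset from the right is /bj/, leaving /l/ as coda.
/o…o/ gap (V2→V3): /hgl/; trying suffixes from longest down, /l/ is the first permitted one, so coda /hg/ | onset /l/.
/o…i/ gap (V3→V4): /v/ → onset of the next syllable (single consonants are always licit onsets).
Result: hwil.bjohg.lo.vikl.
Syllable 3 is /lo/: onset /l/, nucleus /o/, coda ∅.

l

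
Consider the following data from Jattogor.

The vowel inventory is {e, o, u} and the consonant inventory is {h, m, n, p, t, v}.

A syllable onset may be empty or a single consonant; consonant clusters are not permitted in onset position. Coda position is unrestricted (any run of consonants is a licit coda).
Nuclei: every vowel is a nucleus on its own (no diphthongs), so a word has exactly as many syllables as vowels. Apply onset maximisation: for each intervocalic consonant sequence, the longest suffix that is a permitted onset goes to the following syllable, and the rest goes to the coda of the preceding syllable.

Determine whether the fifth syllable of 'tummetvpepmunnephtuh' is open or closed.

closed

Nuclei (vowels): u, e, e, u, e, u → 6 syllables.
/u…e/ gap (V1→V2): cluster /mm/ — the longest permitted-onset suffix is /m/; onset = /m/, preceding coda = /m/.
/e…e/ gap (V2→V3): cluster /tvp/ — the longest permitted-onset suffix is /p/; onset = /p/, preceding coda = /tv/.
/e…u/ gap (V3→V4): /pm/ splits as /p/ + /m/ (/m/ is the longest suffix that is a licit onset).
/u…e/ gap (V4→V5): cluster /nn/ — the longest permitted-onset suffix is /n/; onset = /n/, preceding coda = /n/.
/e…u/ gap (V5→V6): cluster /pht/ — the longest permitted-onset suffix is /t/; onset = /t/, preceding coda = /ph/.
Putting it together: tum.metv.pep.mun.neph.tuh.
Syllable 5 is /neph/ with coda /ph/, so it is closed.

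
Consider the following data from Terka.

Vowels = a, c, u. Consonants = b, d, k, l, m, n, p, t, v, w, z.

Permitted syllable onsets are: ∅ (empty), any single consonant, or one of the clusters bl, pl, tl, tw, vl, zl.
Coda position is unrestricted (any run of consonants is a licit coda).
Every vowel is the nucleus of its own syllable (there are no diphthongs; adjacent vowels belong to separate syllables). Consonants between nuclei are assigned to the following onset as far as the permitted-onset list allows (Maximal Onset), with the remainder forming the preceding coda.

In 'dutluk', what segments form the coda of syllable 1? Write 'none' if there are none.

none

Vowels present: u, u; each is a nucleus, giving 2 syllables.
Between /u/ (V1) and /u/ (V2): cluster /tl/ — /tl/ is itself a permitted onset, so the whole cluster goes right; preceding coda = ∅.
Putting it together: du.tluk.
Syllable 1 is /du/: onset /d/, nucleus /u/, coda ∅.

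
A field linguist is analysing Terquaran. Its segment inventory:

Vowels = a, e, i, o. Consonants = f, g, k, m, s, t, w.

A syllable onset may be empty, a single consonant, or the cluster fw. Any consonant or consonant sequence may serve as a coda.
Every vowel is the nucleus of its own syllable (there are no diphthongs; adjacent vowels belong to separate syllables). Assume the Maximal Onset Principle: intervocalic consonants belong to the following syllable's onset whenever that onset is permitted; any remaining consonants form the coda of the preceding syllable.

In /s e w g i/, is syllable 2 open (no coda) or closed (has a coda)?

open

Nuclei (vowels): e, i → 2 syllables.
V1 /e/ – V2 /i/: /wg/ splits as /w/ + /g/ (/g/ is the longest suffix that is a licit onset).
Putting it together: sew.gi.
Syllable 2 is /gi/; it ends in its nucleus with no coda, so it is open.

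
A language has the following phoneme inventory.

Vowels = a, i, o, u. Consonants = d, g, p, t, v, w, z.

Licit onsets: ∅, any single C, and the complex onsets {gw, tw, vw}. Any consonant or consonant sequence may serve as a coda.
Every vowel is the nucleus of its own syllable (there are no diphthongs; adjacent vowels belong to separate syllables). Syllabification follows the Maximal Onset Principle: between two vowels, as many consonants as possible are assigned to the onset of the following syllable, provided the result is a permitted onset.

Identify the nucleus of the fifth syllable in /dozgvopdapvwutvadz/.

Nuclei (vowels): o, o, a, u, a → 5 syllables.
The fifth nucleus (vowel 5 from the left) is /a/.

a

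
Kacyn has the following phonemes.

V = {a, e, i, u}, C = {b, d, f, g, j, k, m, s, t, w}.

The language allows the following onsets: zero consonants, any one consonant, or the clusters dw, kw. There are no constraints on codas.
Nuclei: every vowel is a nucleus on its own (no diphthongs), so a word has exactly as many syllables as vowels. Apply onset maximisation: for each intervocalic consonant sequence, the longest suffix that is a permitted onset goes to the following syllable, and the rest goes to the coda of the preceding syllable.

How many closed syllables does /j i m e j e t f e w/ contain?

2

The vowels are i, e, e, e — 4 nuclei, so 4 syllables.
V1 /i/ – V2 /e/: /m/ → onset of the next syllable (single consonants are always licit onsets).
V2 /e/ – V3 /e/: just /j/ — single C goes to the following onset.
V3 /e/ – V4 /e/: /tf/; trying suffixes from longest down, /f/ is the first permitted one, so coda /t/ | onset /f/.
Putting it together: ji.me.jet.few.
Classifying each syllable: /ji/ (open), /me/ (open), /jet/ (closed), /few/ (closed).
Closed syllables: 2.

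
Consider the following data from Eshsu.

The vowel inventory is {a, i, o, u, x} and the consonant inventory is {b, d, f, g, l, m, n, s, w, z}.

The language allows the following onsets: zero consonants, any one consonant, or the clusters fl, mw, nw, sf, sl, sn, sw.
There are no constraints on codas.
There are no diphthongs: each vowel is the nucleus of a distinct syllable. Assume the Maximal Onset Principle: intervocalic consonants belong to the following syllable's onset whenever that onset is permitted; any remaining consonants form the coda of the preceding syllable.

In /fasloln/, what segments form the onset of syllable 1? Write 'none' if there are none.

f

Vowels present: a, o; each is a nucleus, giving 2 syllables.
Between /a/ (V1) and /o/ (V2): cluster /sl/ — /sl/ is itself a permitted onset, so the whole cluster goes right; preceding coda = ∅.
Putting it together: fa.sloln.
Syllable 1 is /fa/: onset /f/, nucleus /a/, coda ∅.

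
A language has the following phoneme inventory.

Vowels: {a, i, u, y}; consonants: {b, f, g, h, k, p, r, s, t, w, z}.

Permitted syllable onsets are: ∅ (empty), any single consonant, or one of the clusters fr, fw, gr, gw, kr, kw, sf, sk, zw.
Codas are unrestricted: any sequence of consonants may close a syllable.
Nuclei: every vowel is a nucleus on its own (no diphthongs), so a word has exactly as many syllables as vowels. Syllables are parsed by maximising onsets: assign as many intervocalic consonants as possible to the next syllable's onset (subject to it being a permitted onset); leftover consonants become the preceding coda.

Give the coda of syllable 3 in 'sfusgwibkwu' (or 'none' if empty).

none

Nuclei (vowels): u, i, u → 3 syllables.
Between /u/ (V1) and /i/ (V2): cluster /sgw/ — the longest permitted-onset suffix is /gw/; onset = /gw/, preceding coda = /s/.
Between /i/ (V2) and /u/ (V3): /bkw/; trying suffixes from longest down, /kw/ is the first permitted one, so coda /b/ | onset /kw/.
So the parse is sfus.gwib.kwu.
Syllable 3 is /kwu/: onset /kw/, nucleus /u/, coda ∅.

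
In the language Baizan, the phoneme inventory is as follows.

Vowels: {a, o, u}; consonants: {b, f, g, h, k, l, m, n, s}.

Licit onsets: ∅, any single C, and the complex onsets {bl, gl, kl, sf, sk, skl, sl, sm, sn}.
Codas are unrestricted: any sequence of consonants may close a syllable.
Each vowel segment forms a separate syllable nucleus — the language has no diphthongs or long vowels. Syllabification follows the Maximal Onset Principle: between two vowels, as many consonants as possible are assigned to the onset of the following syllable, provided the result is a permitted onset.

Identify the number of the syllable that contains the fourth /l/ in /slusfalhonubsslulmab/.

Vowels present: u, a, o, u, u, a; each is a nucleus, giving 6 syllables.
V1 /u/ – V2 /a/: /sf/ — entire cluster is a permitted onset → onset /sf/, coda ∅.
V2 /a/ – V3 /o/: cluster /lh/ — the longest permitted-onset suffix is /h/; onset = /h/, preceding coda = /l/.
V3 /o/ – V4 /u/: just /n/ — single C goes to the following onset.
V4 /u/ – V5 /u/: /bssl/ splits as /bs/ + /sl/ (/sl/ is the longest suffix that is a licit onset).
V5 /u/ – V6 /a/: /lm/ splits as /l/ + /m/ (/m/ is the longest suffix that is a licit onset).
Syllabification: slu.sfal.ho.nubs.slul.mab.
The fourth /l/ is in the coda of syllable 5 (/slul/).

5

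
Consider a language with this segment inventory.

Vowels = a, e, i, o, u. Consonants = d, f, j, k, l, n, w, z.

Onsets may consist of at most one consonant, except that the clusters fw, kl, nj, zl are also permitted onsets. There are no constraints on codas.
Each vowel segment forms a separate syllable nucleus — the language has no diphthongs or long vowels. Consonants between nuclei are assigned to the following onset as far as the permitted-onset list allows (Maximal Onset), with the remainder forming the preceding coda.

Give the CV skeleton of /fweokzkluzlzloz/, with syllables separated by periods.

CCV.VCC.CCVCC.CCVC

The vowels are e, o, u, o — 4 nuclei, so 4 syllables.
/e…o/ gap (V1→V2): hiatus — the boundary sits between the two vowels.
/o…u/ gap (V2→V3): /kzkl/ splits as /kz/ + /kl/ (/kl/ is the longest suffix that is a licit onset).
/u…o/ gap (V3→V4): /zlzl/; trying suffixes from longest down, /zl/ is the first permitted one, so coda /zl/ | onset /zl/.
Syllabification: fwe.okz.kluzl.zloz.
Mapping each syllable to C/V: /fwe/ → CCV, /okz/ → VCC, /kluzl/ → CCVCC, /zloz/ → CCVC.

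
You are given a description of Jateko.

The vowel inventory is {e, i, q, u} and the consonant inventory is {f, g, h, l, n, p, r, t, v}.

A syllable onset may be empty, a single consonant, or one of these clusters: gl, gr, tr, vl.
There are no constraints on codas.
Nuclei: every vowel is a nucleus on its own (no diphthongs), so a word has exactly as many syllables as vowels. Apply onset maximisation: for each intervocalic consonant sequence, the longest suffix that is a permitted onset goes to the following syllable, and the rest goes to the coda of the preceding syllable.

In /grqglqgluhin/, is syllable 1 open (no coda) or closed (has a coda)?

open

Nuclei (vowels): q, q, u, i → 4 syllables.
V1 /q/ – V2 /q/: /gl/ is a licit onset in full, so it all attaches to the next syllable.
V2 /q/ – V3 /u/: /gl/ — entire cluster is a permitted onset → onset /gl/, coda ∅.
V3 /u/ – V4 /i/: /h/ → onset of the next syllable (single consonants are always licit onsets).
Putting it together: grq.glq.glu.hin.
Syllable 1 is /grq/; it ends in its nucleus with no coda, so it is open.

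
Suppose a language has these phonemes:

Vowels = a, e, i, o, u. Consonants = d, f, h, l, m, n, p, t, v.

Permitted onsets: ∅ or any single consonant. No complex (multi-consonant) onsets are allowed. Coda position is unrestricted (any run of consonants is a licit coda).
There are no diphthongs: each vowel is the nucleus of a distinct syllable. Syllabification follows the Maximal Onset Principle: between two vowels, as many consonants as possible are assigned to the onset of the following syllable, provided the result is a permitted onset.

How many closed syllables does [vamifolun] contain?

Nuclei (vowels): a, i, o, u → 4 syllables.
σ1/σ2 boundary: /m/ is a single consonant, so it becomes the next onset.
σ2/σ3 boundary: /f/ is a single consonant, so it becomes the next onset.
σ3/σ4 boundary: /l/ → onset of the next syllable (single consonants are always licit onsets).
Result: va.mi.fo.lun.
Classifying each syllable: /va/ (open), /mi/ (open), /fo/ (open), /lun/ (closed).
Closed syllables: 1.

1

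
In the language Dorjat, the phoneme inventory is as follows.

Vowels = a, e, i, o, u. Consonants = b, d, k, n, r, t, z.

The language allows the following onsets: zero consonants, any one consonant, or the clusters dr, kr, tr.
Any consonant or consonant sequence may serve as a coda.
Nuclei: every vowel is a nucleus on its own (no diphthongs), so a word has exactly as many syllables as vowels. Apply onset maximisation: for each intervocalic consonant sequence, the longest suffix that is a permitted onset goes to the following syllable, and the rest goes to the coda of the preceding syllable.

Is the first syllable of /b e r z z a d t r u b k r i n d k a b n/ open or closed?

closed

The vowels are e, a, u, i, a — 5 nuclei, so 5 syllables.
V1 /e/ – V2 /a/: /rzz/ — longest licit onset from the right is /z/, leaving /rz/ as coda.
V2 /a/ – V3 /u/: cluster /dtr/ — the longest permitted-onset suffix is /tr/; onset = /tr/, preceding coda = /d/.
V3 /u/ – V4 /i/: cluster /bkr/ — the longest permitted-onset suffix is /kr/; onset = /kr/, preceding coda = /b/.
V4 /i/ – V5 /a/: cluster /ndk/ — the longest permitted-onset suffix is /k/; onset = /k/, preceding coda = /nd/.
Syllabification: berz.zad.trub.krind.kabn.
Syllable 1 is /berz/ with coda /rz/, so it is closed.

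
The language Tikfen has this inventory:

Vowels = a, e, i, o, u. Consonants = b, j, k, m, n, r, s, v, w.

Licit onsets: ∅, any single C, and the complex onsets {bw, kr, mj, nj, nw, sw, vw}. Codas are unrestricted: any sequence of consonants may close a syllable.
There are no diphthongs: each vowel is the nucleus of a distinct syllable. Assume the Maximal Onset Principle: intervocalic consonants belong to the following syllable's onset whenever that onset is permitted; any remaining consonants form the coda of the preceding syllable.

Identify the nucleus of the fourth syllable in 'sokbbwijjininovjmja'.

Vowels present: o, i, i, i, o, a; each is a nucleus, giving 6 syllables.
The fourth nucleus (vowel 4 from the left) is /i/.

i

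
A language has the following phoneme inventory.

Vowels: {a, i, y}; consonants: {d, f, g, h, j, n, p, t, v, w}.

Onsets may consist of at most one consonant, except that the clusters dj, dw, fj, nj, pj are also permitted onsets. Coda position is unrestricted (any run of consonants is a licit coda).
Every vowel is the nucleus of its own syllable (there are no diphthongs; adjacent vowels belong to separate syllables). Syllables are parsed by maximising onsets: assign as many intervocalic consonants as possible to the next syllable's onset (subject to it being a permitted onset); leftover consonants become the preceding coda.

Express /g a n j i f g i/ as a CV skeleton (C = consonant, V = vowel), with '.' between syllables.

Nuclei (vowels): a, i, i → 3 syllables.
/a…i/ gap (V1→V2): /nj/ — entire cluster is a permitted onset → onset /nj/, coda ∅.
/i…i/ gap (V2→V3): /fg/; trying suffixes from longest down, /g/ is the first permitted one, so coda /f/ | onset /g/.
Result: ga.njif.gi.
Mapping each syllable to C/V: /ga/ → CV, /njif/ → CCVC, /gi/ → CV.

CV.CCVC.CV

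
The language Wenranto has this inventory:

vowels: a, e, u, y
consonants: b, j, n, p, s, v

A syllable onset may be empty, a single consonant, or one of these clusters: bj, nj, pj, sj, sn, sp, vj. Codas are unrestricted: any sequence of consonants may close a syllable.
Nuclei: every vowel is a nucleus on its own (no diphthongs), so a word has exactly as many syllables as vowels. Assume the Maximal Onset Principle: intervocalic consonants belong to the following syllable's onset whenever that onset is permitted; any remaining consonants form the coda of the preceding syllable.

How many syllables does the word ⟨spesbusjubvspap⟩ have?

4

Vowels present: e, u, u, a; each is a nucleus, giving 4 syllables.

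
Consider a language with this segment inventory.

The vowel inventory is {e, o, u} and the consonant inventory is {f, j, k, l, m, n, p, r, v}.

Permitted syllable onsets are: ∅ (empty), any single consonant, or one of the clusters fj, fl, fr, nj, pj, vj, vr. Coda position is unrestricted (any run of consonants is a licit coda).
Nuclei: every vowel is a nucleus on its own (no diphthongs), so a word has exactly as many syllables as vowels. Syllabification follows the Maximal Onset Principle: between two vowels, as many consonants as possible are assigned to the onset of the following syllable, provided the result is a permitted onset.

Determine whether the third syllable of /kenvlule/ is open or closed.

The vowels are e, u, e — 3 nuclei, so 3 syllables.
V1 /e/ – V2 /u/: /nvl/ — longest licit onset from the right is /l/, leaving /nv/ as coda.
V2 /u/ – V3 /e/: /l/ is a single consonant, so it becomes the next onset.
Result: kenv.lu.le.
Syllable 3 is /le/; it ends in its nucleus with no coda, so it is open.

open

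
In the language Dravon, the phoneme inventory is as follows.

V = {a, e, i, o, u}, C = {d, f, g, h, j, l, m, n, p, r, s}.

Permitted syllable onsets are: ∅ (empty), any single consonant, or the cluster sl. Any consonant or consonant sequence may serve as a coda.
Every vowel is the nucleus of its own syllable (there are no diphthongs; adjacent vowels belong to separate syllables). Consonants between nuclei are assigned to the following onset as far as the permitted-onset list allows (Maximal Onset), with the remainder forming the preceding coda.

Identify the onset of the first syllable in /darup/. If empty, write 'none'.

Vowels present: a, u; each is a nucleus, giving 2 syllables.
Between /a/ (V1) and /u/ (V2): just /r/ — single C goes to the following onset.
Syllabification: da.rup.
Syllable 1 is /da/: onset /d/, nucleus /a/, coda ∅.

d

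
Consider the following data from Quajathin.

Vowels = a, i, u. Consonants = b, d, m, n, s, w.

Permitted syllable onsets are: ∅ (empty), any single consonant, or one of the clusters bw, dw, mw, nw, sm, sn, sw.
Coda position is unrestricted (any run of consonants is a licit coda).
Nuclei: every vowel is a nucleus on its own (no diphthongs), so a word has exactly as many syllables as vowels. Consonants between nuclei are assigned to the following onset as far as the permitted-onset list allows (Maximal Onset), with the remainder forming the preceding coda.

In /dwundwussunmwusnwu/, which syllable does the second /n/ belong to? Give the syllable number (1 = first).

3

The vowels are u, u, u, u, u — 5 nuclei, so 5 syllables.
V1 /u/ – V2 /u/: /ndw/ — longest licit onset from the right is /dw/, leaving /n/ as coda.
V2 /u/ – V3 /u/: cluster /ss/ — the longest permitted-onset suffix is /s/; onset = /s/, preceding coda = /s/.
V3 /u/ – V4 /u/: /nmw/; trying suffixes from longest down, /mw/ is the first permitted one, so coda /n/ | onset /mw/.
V4 /u/ – V5 /u/: cluster /snw/ — the longest permitted-onset suffix is /nw/; onset = /nw/, preceding coda = /s/.
Syllabification: dwun.dwus.sun.mwus.nwu.
The second /n/ is in the coda of syllable 3 (/sun/).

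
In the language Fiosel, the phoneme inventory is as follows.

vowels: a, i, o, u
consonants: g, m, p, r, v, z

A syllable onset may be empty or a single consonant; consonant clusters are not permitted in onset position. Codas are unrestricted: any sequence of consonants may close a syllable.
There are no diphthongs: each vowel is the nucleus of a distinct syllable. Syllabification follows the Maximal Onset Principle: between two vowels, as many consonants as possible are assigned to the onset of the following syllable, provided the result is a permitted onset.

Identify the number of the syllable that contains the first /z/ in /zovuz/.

Vowels present: o, u; each is a nucleus, giving 2 syllables.
V1 /o/ – V2 /u/: just /v/ — single C goes to the following onset.
So the parse is zo.vuz.
The first /z/ is in the onset of syllable 1 (/zo/).

1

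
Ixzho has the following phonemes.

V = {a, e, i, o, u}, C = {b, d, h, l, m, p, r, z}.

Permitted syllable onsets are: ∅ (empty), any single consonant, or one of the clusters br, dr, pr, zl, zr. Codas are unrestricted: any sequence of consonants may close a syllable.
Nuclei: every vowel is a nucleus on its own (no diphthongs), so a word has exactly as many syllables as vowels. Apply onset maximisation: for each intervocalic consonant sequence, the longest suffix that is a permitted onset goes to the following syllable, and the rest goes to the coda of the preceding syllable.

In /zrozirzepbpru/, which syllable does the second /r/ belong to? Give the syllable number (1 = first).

Nuclei (vowels): o, i, e, u → 4 syllables.
/o…i/ gap (V1→V2): /z/ is a single consonant, so it becomes the next onset.
/i…e/ gap (V2→V3): /rz/; trying suffixes from longest down, /z/ is the first permitted one, so coda /r/ | onset /z/.
/e…u/ gap (V3→V4): /pbpr/ — longest licit onset from the right is /pr/, leaving /pb/ as coda.
Putting it together: zro.zir.zepb.pru.
The second /r/ is in the coda of syllable 2 (/zir/).

2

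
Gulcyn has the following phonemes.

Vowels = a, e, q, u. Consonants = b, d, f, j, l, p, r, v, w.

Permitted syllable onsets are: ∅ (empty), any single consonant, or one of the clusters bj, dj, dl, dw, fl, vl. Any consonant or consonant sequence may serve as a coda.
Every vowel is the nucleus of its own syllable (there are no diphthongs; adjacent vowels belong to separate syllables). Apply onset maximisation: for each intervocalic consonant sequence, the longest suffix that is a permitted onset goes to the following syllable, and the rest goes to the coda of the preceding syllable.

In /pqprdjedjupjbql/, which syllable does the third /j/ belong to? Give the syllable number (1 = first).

The vowels are q, e, u, q — 4 nuclei, so 4 syllables.
/q…e/ gap (V1→V2): /prdj/; trying suffixes from longest down, /dj/ is the first permitted one, so coda /pr/ | onset /dj/.
/e…u/ gap (V2→V3): cluster /dj/ — /dj/ is itself a permitted onset, so the whole cluster goes right; preceding coda = ∅.
/u…q/ gap (V3→V4): /pjb/ splits as /pj/ + /b/ (/b/ is the longest suffix that is a licit onset).
Putting it together: pqpr.dje.djupj.bql.
The third /j/ is in the coda of syllable 3 (/djupj/).

3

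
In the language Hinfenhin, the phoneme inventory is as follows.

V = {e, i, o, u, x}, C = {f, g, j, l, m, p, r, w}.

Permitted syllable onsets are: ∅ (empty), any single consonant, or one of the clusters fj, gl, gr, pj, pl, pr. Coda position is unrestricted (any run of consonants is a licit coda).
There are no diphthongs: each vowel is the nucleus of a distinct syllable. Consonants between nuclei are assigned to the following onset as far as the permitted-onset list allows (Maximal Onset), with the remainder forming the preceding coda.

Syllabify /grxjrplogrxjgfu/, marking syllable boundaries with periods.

Nuclei (vowels): x, o, x, u → 4 syllables.
Between /x/ (V1) and /o/ (V2): /jrpl/ — longest licit onset from the right is /pl/, leaving /jr/ as coda.
Between /o/ (V2) and /x/ (V3): /gr/ is a licit onset in full, so it all attaches to the next syllable.
Between /x/ (V3) and /u/ (V4): /jgf/; trying suffixes from longest down, /f/ is the first permitted one, so coda /jg/ | onset /f/.

grxjr.plo.grxjg.fu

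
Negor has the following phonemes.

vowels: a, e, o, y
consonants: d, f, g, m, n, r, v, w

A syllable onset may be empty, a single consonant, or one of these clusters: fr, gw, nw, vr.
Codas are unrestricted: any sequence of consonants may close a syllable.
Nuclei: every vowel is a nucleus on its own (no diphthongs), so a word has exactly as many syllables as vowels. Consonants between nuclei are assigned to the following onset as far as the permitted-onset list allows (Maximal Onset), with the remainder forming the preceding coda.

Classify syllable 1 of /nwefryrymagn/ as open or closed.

open

The vowels are e, y, y, a — 4 nuclei, so 4 syllables.
σ1/σ2 boundary: /fr/ is a licit onset in full, so it all attaches to the next syllable.
σ2/σ3 boundary: /r/ is a single consonant, so it becomes the next onset.
σ3/σ4 boundary: /m/ is a single consonant, so it becomes the next onset.
Result: nwe.fry.ry.magn.
Syllable 1 is /nwe/; it ends in its nucleus with no coda, so it is open.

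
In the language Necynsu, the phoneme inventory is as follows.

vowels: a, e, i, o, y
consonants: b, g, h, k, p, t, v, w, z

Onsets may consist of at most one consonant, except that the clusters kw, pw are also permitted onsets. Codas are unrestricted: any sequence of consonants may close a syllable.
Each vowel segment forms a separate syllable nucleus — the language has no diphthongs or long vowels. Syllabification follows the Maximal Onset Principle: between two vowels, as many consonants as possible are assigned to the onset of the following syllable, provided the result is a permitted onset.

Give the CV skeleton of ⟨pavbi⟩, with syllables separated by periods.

CVC.CV

Nuclei (vowels): a, i → 2 syllables.
V1 /a/ – V2 /i/: cluster /vb/ — the longest permitted-onset suffix is /b/; onset = /b/, preceding coda = /v/.
Syllabification: pav.bi.
Mapping each syllable to C/V: /pav/ → CVC, /bi/ → CV.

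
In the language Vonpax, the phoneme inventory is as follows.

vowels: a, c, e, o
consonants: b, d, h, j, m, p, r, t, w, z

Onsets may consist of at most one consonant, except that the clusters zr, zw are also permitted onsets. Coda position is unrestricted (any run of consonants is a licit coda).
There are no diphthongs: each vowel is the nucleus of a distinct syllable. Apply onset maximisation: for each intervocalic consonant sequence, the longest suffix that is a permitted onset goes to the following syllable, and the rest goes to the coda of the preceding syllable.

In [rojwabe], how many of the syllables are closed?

Vowels present: o, a, e; each is a nucleus, giving 3 syllables.
/o…a/ gap (V1→V2): cluster /jw/ — the longest permitted-onset suffix is /w/; onset = /w/, preceding coda = /j/.
/a…e/ gap (V2→V3): /b/ → onset of the next syllable (single consonants are always licit onsets).
Putting it together: roj.wa.be.
Classifying each syllable: /roj/ (closed), /wa/ (open), /be/ (open).
Closed syllables: 1.

1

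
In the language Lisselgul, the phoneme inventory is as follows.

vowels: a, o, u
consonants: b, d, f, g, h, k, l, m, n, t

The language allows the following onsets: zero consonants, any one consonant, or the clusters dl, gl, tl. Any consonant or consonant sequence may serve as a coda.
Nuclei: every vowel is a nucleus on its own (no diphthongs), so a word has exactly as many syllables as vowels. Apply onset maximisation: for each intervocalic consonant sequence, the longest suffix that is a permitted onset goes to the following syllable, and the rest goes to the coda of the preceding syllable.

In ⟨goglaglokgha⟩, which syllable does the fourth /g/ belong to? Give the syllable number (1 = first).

3

Nuclei (vowels): o, a, o, a → 4 syllables.
σ1/σ2 boundary: /gl/ — entire cluster is a permitted onset → onset /gl/, coda ∅.
σ2/σ3 boundary: /gl/ — entire cluster is a permitted onset → onset /gl/, coda ∅.
σ3/σ4 boundary: /kgh/ — longest licit onset from the right is /h/, leaving /kg/ as coda.
Syllabification: go.gla.glokg.ha.
The fourth /g/ is in the coda of syllable 3 (/glokg/).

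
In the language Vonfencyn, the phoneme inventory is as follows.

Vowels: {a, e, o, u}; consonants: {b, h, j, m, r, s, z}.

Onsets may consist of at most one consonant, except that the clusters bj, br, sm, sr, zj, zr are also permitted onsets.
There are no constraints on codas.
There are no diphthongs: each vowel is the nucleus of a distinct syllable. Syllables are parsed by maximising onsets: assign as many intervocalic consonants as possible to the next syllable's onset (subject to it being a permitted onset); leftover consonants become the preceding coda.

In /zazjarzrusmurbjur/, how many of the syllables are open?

2

Nuclei (vowels): a, a, u, u, u → 5 syllables.
σ1/σ2 boundary: cluster /zj/ — /zj/ is itself a permitted onset, so the whole cluster goes right; preceding coda = ∅.
σ2/σ3 boundary: /rzr/ — longest licit onset from the right is /zr/, leaving /r/ as coda.
σ3/σ4 boundary: cluster /sm/ — /sm/ is itself a permitted onset, so the whole cluster goes right; preceding coda = ∅.
σ4/σ5 boundary: /rbj/ splits as /r/ + /bj/ (/bj/ is the longest suffix that is a licit onset).
Putting it together: za.zjar.zru.smur.bjur.
Classifying each syllable: /za/ (open), /zjar/ (closed), /zru/ (open), /smur/ (closed), /bjur/ (closed).
Open syllables: 2.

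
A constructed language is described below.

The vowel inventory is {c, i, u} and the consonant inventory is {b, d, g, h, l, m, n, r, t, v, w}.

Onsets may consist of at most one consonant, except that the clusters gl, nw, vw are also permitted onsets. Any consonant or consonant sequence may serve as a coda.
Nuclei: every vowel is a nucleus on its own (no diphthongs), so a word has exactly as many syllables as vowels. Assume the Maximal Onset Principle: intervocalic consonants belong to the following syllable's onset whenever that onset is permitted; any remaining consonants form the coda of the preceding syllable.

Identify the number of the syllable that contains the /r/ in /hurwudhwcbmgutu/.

Nuclei (vowels): u, u, c, u, u → 5 syllables.
Between /u/ (V1) and /u/ (V2): /rw/; trying suffixes from longest down, /w/ is the first permitted one, so coda /r/ | onset /w/.
Between /u/ (V2) and /c/ (V3): /dhw/ splits as /dh/ + /w/ (/w/ is the longest suffix that is a licit onset).
Between /c/ (V3) and /u/ (V4): /bmg/; trying suffixes from longest down, /g/ is the first permitted one, so coda /bm/ | onset /g/.
Between /u/ (V4) and /u/ (V5): /t/ → onset of the next syllable (single consonants are always licit onsets).
Putting it together: hur.wudh.wcbm.gu.tu.
The /r/ is in the coda of syllable 1 (/hur/).

1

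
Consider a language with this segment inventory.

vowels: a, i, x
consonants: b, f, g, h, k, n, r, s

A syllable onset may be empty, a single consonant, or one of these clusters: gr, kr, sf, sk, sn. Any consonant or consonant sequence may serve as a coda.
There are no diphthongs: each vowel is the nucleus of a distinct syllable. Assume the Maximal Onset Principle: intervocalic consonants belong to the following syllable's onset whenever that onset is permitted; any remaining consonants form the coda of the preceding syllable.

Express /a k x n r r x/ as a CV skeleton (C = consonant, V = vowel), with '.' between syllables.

V.CVCC.CV

Nuclei (vowels): a, x, x → 3 syllables.
V1 /a/ – V2 /x/: just /k/ — single C goes to the following onset.
V2 /x/ – V3 /x/: /nrr/ — longest licit onset from the right is /r/, leaving /nr/ as coda.
Result: a.kxnr.rx.
Mapping each syllable to C/V: /a/ → V, /kxnr/ → CVCC, /rx/ → CV.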